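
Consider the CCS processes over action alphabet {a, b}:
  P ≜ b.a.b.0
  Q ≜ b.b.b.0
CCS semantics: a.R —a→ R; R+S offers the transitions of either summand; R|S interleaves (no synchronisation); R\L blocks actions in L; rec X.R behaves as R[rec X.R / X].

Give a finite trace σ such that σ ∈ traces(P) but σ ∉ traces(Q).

LTS(P): 4 reachable states
  p0 = b.a.b.0 has moves ··b··> p1
  p1 = a.b.0 has moves ··a··> p2
  p2 = b.0 has moves ··b··> p3
  p3 = 0 has moves ∅
LTS(Q): 4 reachable states
  q0 = b.b.b.0 has moves ··b··> q1
  q1 = b.b.0 has moves ··b··> q2
  q2 = b.0 has moves ··b··> q3
  q3 = 0 has moves ∅
Trace ⟨ba⟩ through P, begin at {p0}:
  after b @ step 1: {p1}
  after a @ step 2: {p2}
  — P admits the full trace.
Trace ⟨ba⟩ through Q, begin at {q0}:
  after b @ step 1: {q1}
  after a @ step 2: no successor for Q

ba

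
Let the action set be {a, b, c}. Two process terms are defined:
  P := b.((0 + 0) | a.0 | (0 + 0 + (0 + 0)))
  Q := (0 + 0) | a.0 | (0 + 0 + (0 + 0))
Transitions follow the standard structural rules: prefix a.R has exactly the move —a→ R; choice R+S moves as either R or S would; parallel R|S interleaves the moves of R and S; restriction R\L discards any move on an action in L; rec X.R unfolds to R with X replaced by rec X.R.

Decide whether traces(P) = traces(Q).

LTS(P): 3 reachable states
  s0 = b.((0 + 0) | a.0 | (0 + 0 + (0 + 0))) :: =b=> s1
  s1 = (0 + 0) | a.0 | (0 + 0 + (0 + 0)) :: =a=> s2
  s2 = (0 + 0) | 0 | (0 + 0 + (0 + 0)) :: ∅
LTS(Q): 2 reachable states
  t0 = (0 + 0) | a.0 | (0 + 0 + (0 + 0)) :: =a=> t1
  t1 = (0 + 0) | 0 | (0 + 0 + (0 + 0)) :: ∅
Run σ = ⟨b⟩ on P: start {s0}
  [1] b ⇒ {s1}
  — P admits the full trace.
Run σ = ⟨b⟩ on Q: start {t0}
  [1] b ⇒ ∅  — Q cannot continue

NO — witness ⟨b⟩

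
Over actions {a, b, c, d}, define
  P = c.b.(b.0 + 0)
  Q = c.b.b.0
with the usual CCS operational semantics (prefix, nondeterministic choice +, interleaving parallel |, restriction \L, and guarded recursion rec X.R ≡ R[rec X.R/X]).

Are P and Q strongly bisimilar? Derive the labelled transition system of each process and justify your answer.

bisimilar

LTS(P): 4 reachable states
  p0 = c.b.(b.0 + 0) has moves =c=> p1
  p1 = b.(b.0 + 0) has moves =b=> p2
  p2 = b.0 + 0 has moves =b=> p3
  p3 = 0 has moves stopped
LTS(Q): 4 reachable states
  q0 = c.b.b.0 has moves =c=> q1
  q1 = b.b.0 has moves =b=> q2
  q2 = b.0 has moves =b=> q3
  q3 = 0 has moves stopped
Partition-refinement fixed point:
  B0 = {p0, q0}
  B1 = {p1, q1}
  B2 = {p2, q2}
  B3 = {p3, q3}
p0 ∈ B0, q0 ∈ B0 → same block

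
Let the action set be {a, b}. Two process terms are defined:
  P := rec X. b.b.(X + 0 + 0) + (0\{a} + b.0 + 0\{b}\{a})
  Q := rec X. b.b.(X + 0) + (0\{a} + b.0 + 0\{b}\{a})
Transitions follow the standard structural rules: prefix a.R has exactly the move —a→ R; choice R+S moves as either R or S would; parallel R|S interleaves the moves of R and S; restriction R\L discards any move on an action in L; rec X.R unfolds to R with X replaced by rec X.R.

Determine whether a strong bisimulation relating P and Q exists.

Reachable graph of P (4 states):
  u0 = rec X. b.b.(X + 0 + 0) + (0\{a} + b.0 + 0\{b}\{a}) :: —b→ u1, —b→ u2
  u1 = 0 :: ∅
  u2 = b.((rec X. b.b.(X + 0 + 0) + (0\{a} + b.0 + 0\{b}\{a})) + 0 + 0) :: —b→ u3
  u3 = (rec X. b.b.(X + 0 + 0) + (0\{a} + b.0 + 0\{b}\{a})) + 0 + 0 :: —b→ u1, —b→ u2
Reachable graph of Q (4 states):
  v0 = rec X. b.b.(X + 0) + (0\{a} + b.0 + 0\{b}\{a}) :: —b→ v1, —b→ v2
  v1 = 0 :: ∅
  v2 = b.((rec X. b.b.(X + 0) + (0\{a} + b.0 + 0\{b}\{a})) + 0) :: —b→ v3
  v3 = (rec X. b.b.(X + 0) + (0\{a} + b.0 + 0\{b}\{a})) + 0 :: —b→ v1, —b→ v2
Coarsest stable partition (strong bisimilarity classes):
  B0 = {u0, u3, v0, v3}
  B1 = {u2, v2}
  B2 = {u1, v1}
u0 ∈ B0, v0 ∈ B0 → same block

YES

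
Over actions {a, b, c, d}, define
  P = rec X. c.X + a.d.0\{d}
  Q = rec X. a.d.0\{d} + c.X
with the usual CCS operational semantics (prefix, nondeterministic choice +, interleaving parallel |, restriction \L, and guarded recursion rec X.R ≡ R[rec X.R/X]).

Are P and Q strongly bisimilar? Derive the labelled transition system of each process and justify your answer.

YES

P's transition system — 3 states:
  p0 = rec X. c.X + a.d.0\{d} → --a--▸ p1, --c--▸ p0
  p1 = d.0\{d} → --d--▸ p2
  p2 = 0\{d} → deadlocked
Q's transition system — 3 states:
  q0 = rec X. a.d.0\{d} + c.X → --a--▸ q1, --c--▸ q0
  q1 = d.0\{d} → --d--▸ q2
  q2 = 0\{d} → deadlocked
Partition-refinement fixed point:
  B0 = {p0, q0}
  B1 = {p1, q1}
  B2 = {p2, q2}
p0 ∈ B0, q0 ∈ B0 → same block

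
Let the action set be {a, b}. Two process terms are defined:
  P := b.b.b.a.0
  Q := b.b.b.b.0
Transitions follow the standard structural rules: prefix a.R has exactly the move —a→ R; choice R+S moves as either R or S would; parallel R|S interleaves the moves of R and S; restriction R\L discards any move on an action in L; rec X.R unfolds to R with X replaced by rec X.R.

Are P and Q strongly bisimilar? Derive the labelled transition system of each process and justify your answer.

NO

P's transition system — 5 states:
  s0 = b.b.b.a.0 has moves --b--▸ s1
  s1 = b.b.a.0 has moves --b--▸ s2
  s2 = b.a.0 has moves --b--▸ s3
  s3 = a.0 has moves --a--▸ s4
  s4 = 0 has moves (no moves)
Q's transition system — 5 states:
  t0 = b.b.b.b.0 has moves --b--▸ t1
  t1 = b.b.b.0 has moves --b--▸ t2
  t2 = b.b.0 has moves --b--▸ t3
  t3 = b.0 has moves --b--▸ t4
  t4 = 0 has moves (no moves)
Coarsest stable partition (strong bisimilarity classes):
  B0 = {s0}
  B1 = {s1}
  B2 = {s2}
  B3 = {s3}
  B4 = {s4, t4}
  B5 = {t0}
  B6 = {t1}
  B7 = {t2}
  B8 = {t3}
s0 ∈ B0, t0 ∈ B5 → different blocks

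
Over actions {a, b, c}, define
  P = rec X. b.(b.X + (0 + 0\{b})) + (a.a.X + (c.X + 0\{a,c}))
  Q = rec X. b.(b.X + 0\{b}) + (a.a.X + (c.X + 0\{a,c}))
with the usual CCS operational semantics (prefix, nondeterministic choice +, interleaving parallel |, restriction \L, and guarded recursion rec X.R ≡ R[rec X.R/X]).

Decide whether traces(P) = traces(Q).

traces(P) = traces(Q)

P's transition system — 3 states:
  p0 = rec X. b.(b.X + (0 + 0\{b})) + (a.a.X + (c.X + 0\{a,c})) has moves =a=> p1, =b=> p2, =c=> p0
  p1 = a.(rec X. b.(b.X + (0 + 0\{b})) + (a.a.X + (c.X + 0\{a,c}))) has moves =a=> p0
  p2 = b.(rec X. b.(b.X + (0 + 0\{b})) + (a.a.X + (c.X + 0\{a,c}))) + (0 + 0\{b}) has moves =b=> p0
Q's transition system — 3 states:
  q0 = rec X. b.(b.X + 0\{b}) + (a.a.X + (c.X + 0\{a,c})) has moves =a=> q1, =b=> q2, =c=> q0
  q1 = a.(rec X. b.(b.X + 0\{b}) + (a.a.X + (c.X + 0\{a,c}))) has moves =a=> q0
  q2 = b.(rec X. b.(b.X + 0\{b}) + (a.a.X + (c.X + 0\{a,c}))) + 0\{b} has moves =b=> q0
Bisimilarity quotient blocks:
  B0 = {p0, q0}
  B1 = {p1, q1}
  B2 = {p2, q2}
p0 ∈ B0, q0 ∈ B0 → same block
Bisimilar ⇒ trace-equivalent.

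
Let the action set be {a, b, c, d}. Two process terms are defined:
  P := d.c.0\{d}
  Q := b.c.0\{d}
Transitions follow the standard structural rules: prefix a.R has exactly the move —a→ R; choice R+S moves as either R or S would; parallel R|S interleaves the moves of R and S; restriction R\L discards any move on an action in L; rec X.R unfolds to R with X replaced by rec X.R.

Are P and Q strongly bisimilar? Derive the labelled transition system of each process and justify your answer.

not bisimilar

LTS(P): 3 reachable states
  u0 = d.c.0\{d} has moves ··d··> u1
  u1 = c.0\{d} has moves ··c··> u2
  u2 = 0\{d} has moves deadlocked
LTS(Q): 3 reachable states
  v0 = b.c.0\{d} has moves ··b··> v1
  v1 = c.0\{d} has moves ··c··> v2
  v2 = 0\{d} has moves deadlocked
Partition-refinement fixed point:
  B0 = {u0}
  B1 = {u1, v1}
  B2 = {u2, v2}
  B3 = {v0}
u0 ∈ B0, v0 ∈ B3 → different blocks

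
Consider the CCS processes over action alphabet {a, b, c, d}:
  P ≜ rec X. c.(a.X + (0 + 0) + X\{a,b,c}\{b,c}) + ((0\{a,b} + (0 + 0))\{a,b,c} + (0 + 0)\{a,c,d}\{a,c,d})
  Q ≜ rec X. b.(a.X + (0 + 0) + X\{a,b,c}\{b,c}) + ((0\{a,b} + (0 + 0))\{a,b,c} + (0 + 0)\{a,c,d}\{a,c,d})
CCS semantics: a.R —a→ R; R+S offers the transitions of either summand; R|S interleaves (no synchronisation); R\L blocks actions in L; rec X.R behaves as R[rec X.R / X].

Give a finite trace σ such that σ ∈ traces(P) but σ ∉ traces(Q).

c

LTS(P): 2 reachable states
  s0 = rec X. c.(a.X + (0 + 0) + X\{a,b,c}\{b,c}) + ((0\{a,b} + (0 + 0))\{a,b,c} + (0 + 0)\{a,c,d}\{a,c,d}) ⊢ ··c··> s1
  s1 = a.(rec X. c.(a.X + (0 + 0) + X\{a,b,c}\{b,c}) + ((0\{a,b} + (0 + 0))\{a,b,c} + (0 + 0)\{a,c,d}\{a,c,d})) + (0 + 0) + (rec X. c.(a.X + (0 + 0) + X\{a,b,c}\{b,c}) + ((0\{a,b} + (0 + 0))\{a,b,c} + (0 + 0)\{a,c,d}\{a,c,d}))\{a,b,c}\{b,c} ⊢ ··a··> s0
LTS(Q): 2 reachable states
  t0 = rec X. b.(a.X + (0 + 0) + X\{a,b,c}\{b,c}) + ((0\{a,b} + (0 + 0))\{a,b,c} + (0 + 0)\{a,c,d}\{a,c,d}) ⊢ ··b··> t1
  t1 = a.(rec X. b.(a.X + (0 + 0) + X\{a,b,c}\{b,c}) + ((0\{a,b} + (0 + 0))\{a,b,c} + (0 + 0)\{a,c,d}\{a,c,d})) + (0 + 0) + (rec X. b.(a.X + (0 + 0) + X\{a,b,c}\{b,c}) + ((0\{a,b} + (0 + 0))\{a,b,c} + (0 + 0)\{a,c,d}\{a,c,d}))\{a,b,c}\{b,c} ⊢ ··a··> t0
Run σ = ⟨c⟩ on P: start {s0}
  [1] c ⇒ {s1}
  ✓ P
Run σ = ⟨c⟩ on Q: start {t0}
  [1] c ⇒ ∅ (Q stuck)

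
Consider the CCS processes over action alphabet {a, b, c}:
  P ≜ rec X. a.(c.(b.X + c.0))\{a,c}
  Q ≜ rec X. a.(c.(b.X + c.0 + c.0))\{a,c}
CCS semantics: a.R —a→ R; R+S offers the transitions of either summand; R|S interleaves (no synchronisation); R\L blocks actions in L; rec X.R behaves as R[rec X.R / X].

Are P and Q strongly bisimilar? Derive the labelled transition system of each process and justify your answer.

Reachable graph of P (2 states):
  p0 = rec X. a.(c.(b.X + c.0))\{a,c} has moves —a→ p1
  p1 = (c.(b.(rec X. a.(c.(b.X + c.0))\{a,c}) + c.0))\{a,c} has moves stopped
Reachable graph of Q (2 states):
  q0 = rec X. a.(c.(b.X + c.0 + c.0))\{a,c} has moves —a→ q1
  q1 = (c.(b.(rec X. a.(c.(b.X + c.0 + c.0))\{a,c}) + c.0 + c.0))\{a,c} has moves stopped
Coarsest stable partition (strong bisimilarity classes):
  B0 = {p0, q0}
  B1 = {p1, q1}
p0 ∈ B0, q0 ∈ B0 → same block

bisimilar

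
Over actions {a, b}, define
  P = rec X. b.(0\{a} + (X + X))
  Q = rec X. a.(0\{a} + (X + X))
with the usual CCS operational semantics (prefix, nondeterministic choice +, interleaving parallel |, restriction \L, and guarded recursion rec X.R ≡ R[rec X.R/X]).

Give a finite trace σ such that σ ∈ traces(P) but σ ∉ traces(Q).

b

Reachable graph of P (2 states):
  m0 = rec X. b.(0\{a} + (X + X)) :: =b=> m1
  m1 = 0\{a} + ((rec X. b.(0\{a} + (X + X))) + (rec X. b.(0\{a} + (X + X)))) :: =b=> m1
Reachable graph of Q (2 states):
  n0 = rec X. a.(0\{a} + (X + X)) :: =a=> n1
  n1 = 0\{a} + ((rec X. a.(0\{a} + (X + X))) + (rec X. a.(0\{a} + (X + X)))) :: =a=> n1
Trace ⟨b⟩ through P, begin at {m0}:
  after b @ step 1: {m1}
  P completes σ.
Trace ⟨b⟩ through Q, begin at {n0}:
  after b @ step 1: no successor for Q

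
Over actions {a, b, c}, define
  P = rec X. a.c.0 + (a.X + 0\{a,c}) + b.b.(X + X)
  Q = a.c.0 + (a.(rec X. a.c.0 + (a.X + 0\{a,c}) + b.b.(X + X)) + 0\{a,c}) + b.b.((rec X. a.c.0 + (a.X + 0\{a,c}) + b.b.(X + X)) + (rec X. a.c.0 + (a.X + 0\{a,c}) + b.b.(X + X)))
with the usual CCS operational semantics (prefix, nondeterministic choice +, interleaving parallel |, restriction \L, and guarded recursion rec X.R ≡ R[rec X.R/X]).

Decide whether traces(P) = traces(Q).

YES

P's transition system — 5 states:
  p0 = rec X. a.c.0 + (a.X + 0\{a,c}) + b.b.(X + X) :: =a=> p0, =a=> p1, =b=> p2
  p1 = c.0 :: =c=> p3
  p2 = b.((rec X. a.c.0 + (a.X + 0\{a,c}) + b.b.(X + X)) + (rec X. a.c.0 + (a.X + 0\{a,c}) + b.b.(X + X))) :: =b=> p4
  p3 = 0 :: ∅
  p4 = (rec X. a.c.0 + (a.X + 0\{a,c}) + b.b.(X + X)) + (rec X. a.c.0 + (a.X + 0\{a,c}) + b.b.(X + X)) :: =a=> p0, =a=> p1, =b=> p2
Q's transition system — 6 states:
  q0 = a.c.0 + (a.(rec X. a.c.0 + (a.X + 0\{a,c}) + b.b.(X + X)) + 0\{a,c}) + b.b.((rec X. a.c.0 + (a.X + 0\{a,c}) + b.b.(X + X)) + (rec X. a.c.0 + (a.X + 0\{a,c}) + b.b.(X + X))) :: =a=> q1, =a=> q2, =b=> q3
  q1 = c.0 :: =c=> q4
  q2 = rec X. a.c.0 + (a.X + 0\{a,c}) + b.b.(X + X) :: =a=> q1, =a=> q2, =b=> q3
  q3 = b.((rec X. a.c.0 + (a.X + 0\{a,c}) + b.b.(X + X)) + (rec X. a.c.0 + (a.X + 0\{a,c}) + b.b.(X + X))) :: =b=> q5
  q4 = 0 :: ∅
  q5 = (rec X. a.c.0 + (a.X + 0\{a,c}) + b.b.(X + X)) + (rec X. a.c.0 + (a.X + 0\{a,c}) + b.b.(X + X)) :: =a=> q1, =a=> q2, =b=> q3
Coarsest stable partition (strong bisimilarity classes):
  B0 = {p0, p4, q0, q2, q5}
  B1 = {p2, q3}
  B2 = {p1, q1}
  B3 = {p3, q4}
p0 ∈ B0, q0 ∈ B0 → same block
Bisimilar ⇒ trace-equivalent.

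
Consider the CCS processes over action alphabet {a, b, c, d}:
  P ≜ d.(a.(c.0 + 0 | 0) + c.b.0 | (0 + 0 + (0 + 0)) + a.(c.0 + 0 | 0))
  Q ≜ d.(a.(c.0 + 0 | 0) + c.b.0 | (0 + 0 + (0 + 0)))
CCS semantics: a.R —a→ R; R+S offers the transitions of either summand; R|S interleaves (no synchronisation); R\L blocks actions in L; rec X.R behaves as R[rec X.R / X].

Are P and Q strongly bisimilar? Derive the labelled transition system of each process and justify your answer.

bisimilar

LTS(P): 6 reachable states
  m0 = d.(a.(c.0 + 0 | 0) + c.b.0 | (0 + 0 + (0 + 0)) + a.(c.0 + 0 | 0)) | —d→ m1
  m1 = a.(c.0 + 0 | 0) + c.b.0 | (0 + 0 + (0 + 0)) + a.(c.0 + 0 | 0) | —a→ m2, —c→ m3
  m2 = c.0 + 0 | 0 | —c→ m4
  m3 = b.0 | (0 + 0 + (0 + 0)) | —b→ m5
  m4 = 0 | ∅
  m5 = 0 | (0 + 0 + (0 + 0)) | ∅
LTS(Q): 6 reachable states
  n0 = d.(a.(c.0 + 0 | 0) + c.b.0 | (0 + 0 + (0 + 0))) | —d→ n1
  n1 = a.(c.0 + 0 | 0) + c.b.0 | (0 + 0 + (0 + 0)) | —a→ n2, —c→ n3
  n2 = c.0 + 0 | 0 | —c→ n4
  n3 = b.0 | (0 + 0 + (0 + 0)) | —b→ n5
  n4 = 0 | ∅
  n5 = 0 | (0 + 0 + (0 + 0)) | ∅
Bisimilarity quotient blocks:
  B0 = {m0, n0}
  B1 = {m1, n1}
  B2 = {m2, n2}
  B3 = {m4, m5, n4, n5}
  B4 = {m3, n3}
m0 ∈ B0, n0 ∈ B0 → same block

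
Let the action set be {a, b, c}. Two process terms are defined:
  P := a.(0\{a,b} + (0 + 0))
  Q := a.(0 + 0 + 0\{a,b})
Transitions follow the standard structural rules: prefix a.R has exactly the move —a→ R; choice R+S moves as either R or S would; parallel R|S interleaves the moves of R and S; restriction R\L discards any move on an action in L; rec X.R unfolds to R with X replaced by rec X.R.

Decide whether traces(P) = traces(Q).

P's transition system — 2 states:
  m0 = a.(0\{a,b} + (0 + 0)) ⊢ =a=> m1
  m1 = 0\{a,b} + (0 + 0) ⊢ ·
Q's transition system — 2 states:
  n0 = a.(0 + 0 + 0\{a,b}) ⊢ =a=> n1
  n1 = 0 + 0 + 0\{a,b} ⊢ ·
Bisimilarity quotient blocks:
  B0 = {m0, n0}
  B1 = {m1, n1}
m0 ∈ B0, n0 ∈ B0 → same block
Bisimilar ⇒ trace-equivalent.

trace-equivalent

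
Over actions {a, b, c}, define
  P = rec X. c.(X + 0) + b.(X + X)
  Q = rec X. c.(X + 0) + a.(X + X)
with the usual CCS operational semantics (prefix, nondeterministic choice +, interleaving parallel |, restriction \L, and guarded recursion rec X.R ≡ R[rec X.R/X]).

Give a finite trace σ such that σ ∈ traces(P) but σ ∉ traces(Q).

P's transition system — 3 states:
  p0 = rec X. c.(X + 0) + b.(X + X) ⊢ =b=> p1, =c=> p2
  p1 = (rec X. c.(X + 0) + b.(X + X)) + (rec X. c.(X + 0) + b.(X + X)) ⊢ =b=> p1, =c=> p2
  p2 = (rec X. c.(X + 0) + b.(X + X)) + 0 ⊢ =b=> p1, =c=> p2
Q's transition system — 3 states:
  q0 = rec X. c.(X + 0) + a.(X + X) ⊢ =a=> q1, =c=> q2
  q1 = (rec X. c.(X + 0) + a.(X + X)) + (rec X. c.(X + 0) + a.(X + X)) ⊢ =a=> q1, =c=> q2
  q2 = (rec X. c.(X + 0) + a.(X + X)) + 0 ⊢ =a=> q1, =c=> q2
Run σ = ⟨b⟩ on P: start {p0}
  step 1 (b): {p1}
  P completes σ.
Run σ = ⟨b⟩ on Q: start {q0}
  step 1 (b): ∅ (Q stuck)

b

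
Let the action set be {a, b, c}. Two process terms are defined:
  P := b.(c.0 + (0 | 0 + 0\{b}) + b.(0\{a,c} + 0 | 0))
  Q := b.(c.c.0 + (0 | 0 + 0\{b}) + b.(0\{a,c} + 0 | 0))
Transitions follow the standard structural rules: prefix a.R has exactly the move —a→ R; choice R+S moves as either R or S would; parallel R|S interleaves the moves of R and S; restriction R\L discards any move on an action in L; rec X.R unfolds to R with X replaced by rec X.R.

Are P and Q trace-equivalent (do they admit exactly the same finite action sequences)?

Reachable graph of P (4 states):
  s0 = b.(c.0 + (0 | 0 + 0\{b}) + b.(0\{a,c} + 0 | 0)) → -b-> s1
  s1 = c.0 + (0 | 0 + 0\{b}) + b.(0\{a,c} + 0 | 0) → -b-> s2, -c-> s3
  s2 = 0\{a,c} + 0 | 0 → ·
  s3 = 0 → ·
Reachable graph of Q (5 states):
  t0 = b.(c.c.0 + (0 | 0 + 0\{b}) + b.(0\{a,c} + 0 | 0)) → -b-> t1
  t1 = c.c.0 + (0 | 0 + 0\{b}) + b.(0\{a,c} + 0 | 0) → -b-> t2, -c-> t3
  t2 = 0\{a,c} + 0 | 0 → ·
  t3 = c.0 → -c-> t4
  t4 = 0 → ·
Executing bcc from Q (initial set {t0}):
  step 1 (b): {t1}
  step 2 (c): {t3}
  step 3 (c): {t4}
  ✓ Q
Executing bcc from P (initial set {s0}):
  step 1 (b): {s1}
  step 2 (c): {s3}
  step 3 (c): ∅ (P stuck)

traces(P) ≠ traces(Q) — witness ⟨bcc⟩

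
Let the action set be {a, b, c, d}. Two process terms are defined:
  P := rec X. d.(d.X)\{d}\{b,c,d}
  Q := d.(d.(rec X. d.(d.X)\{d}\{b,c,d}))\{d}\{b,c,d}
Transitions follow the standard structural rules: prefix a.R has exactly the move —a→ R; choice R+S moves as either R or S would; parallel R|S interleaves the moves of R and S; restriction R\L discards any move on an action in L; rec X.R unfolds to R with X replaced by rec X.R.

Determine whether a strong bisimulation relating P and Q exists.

P's transition system — 2 states:
  p0 = rec X. d.(d.X)\{d}\{b,c,d} :: ··d··> p1
  p1 = (d.(rec X. d.(d.X)\{d}\{b,c,d}))\{d}\{b,c,d} :: (no moves)
Q's transition system — 2 states:
  q0 = d.(d.(rec X. d.(d.X)\{d}\{b,c,d}))\{d}\{b,c,d} :: ··d··> q1
  q1 = (d.(rec X. d.(d.X)\{d}\{b,c,d}))\{d}\{b,c,d} :: (no moves)
Coarsest stable partition (strong bisimilarity classes):
  B0 = {p0, q0}
  B1 = {p1, q1}
p0 ∈ B0, q0 ∈ B0 → same block

YES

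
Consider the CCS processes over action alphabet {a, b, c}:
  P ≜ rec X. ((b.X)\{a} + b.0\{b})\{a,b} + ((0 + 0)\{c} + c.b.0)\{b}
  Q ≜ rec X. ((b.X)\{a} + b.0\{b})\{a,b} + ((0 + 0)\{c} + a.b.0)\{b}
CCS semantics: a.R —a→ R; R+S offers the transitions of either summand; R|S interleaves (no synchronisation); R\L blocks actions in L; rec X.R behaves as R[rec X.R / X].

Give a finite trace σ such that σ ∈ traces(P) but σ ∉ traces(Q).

LTS(P): 2 reachable states
  p0 = rec X. ((b.X)\{a} + b.0\{b})\{a,b} + ((0 + 0)\{c} + c.b.0)\{b} ⊢ —c→ p1
  p1 = (b.0)\{b} ⊢ ·
LTS(Q): 2 reachable states
  q0 = rec X. ((b.X)\{a} + b.0\{b})\{a,b} + ((0 + 0)\{c} + a.b.0)\{b} ⊢ —a→ q1
  q1 = (b.0)\{b} ⊢ ·
Trace ⟨c⟩ through P, begin at {p0}:
  [1] c ⇒ {p1}
  ✓ P
Trace ⟨c⟩ through Q, begin at {q0}:
  [1] c ⇒ ∅ (Q stuck)

c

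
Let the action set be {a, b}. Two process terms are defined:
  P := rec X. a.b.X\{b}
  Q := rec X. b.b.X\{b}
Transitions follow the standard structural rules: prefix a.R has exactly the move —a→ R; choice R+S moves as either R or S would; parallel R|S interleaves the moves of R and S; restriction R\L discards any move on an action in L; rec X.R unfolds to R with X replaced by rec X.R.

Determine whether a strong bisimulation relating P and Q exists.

P's transition system — 4 states:
  p0 = rec X. a.b.X\{b} :: =a=> p1
  p1 = b.(rec X. a.b.X\{b})\{b} :: =b=> p2
  p2 = (rec X. a.b.X\{b})\{b} :: =a=> p3
  p3 = (b.(rec X. a.b.X\{b})\{b})\{b} :: (no moves)
Q's transition system — 3 states:
  q0 = rec X. b.b.X\{b} :: =b=> q1
  q1 = b.(rec X. b.b.X\{b})\{b} :: =b=> q2
  q2 = (rec X. b.b.X\{b})\{b} :: (no moves)
Bisimilarity quotient blocks:
  B0 = {p0}
  B1 = {p1}
  B2 = {p2}
  B3 = {p3, q2}
  B4 = {q0}
  B5 = {q1}
p0 ∈ B0, q0 ∈ B4 → different blocks

NO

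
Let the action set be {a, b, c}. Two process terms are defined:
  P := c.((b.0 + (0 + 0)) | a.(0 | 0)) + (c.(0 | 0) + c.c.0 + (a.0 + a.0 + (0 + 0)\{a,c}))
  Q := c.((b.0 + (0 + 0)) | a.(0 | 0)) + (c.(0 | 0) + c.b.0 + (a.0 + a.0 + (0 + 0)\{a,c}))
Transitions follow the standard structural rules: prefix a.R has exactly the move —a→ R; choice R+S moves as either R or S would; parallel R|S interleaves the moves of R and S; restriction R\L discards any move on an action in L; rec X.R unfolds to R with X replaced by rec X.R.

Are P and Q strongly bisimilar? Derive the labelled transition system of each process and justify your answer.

NO

P's transition system — 8 states:
  p0 = c.((b.0 + (0 + 0)) | a.(0 | 0)) + (c.(0 | 0) + c.c.0 + (a.0 + a.0 + (0 + 0)\{a,c})) ⊢ =a=> p1, =c=> p2, =c=> p3, =c=> p4
  p1 = 0 ⊢ ·
  p2 = (b.0 + (0 + 0)) | a.(0 | 0) ⊢ =a=> p5, =b=> p6
  p3 = 0 | 0 ⊢ ·
  p4 = c.0 ⊢ =c=> p1
  p5 = (b.0 + (0 + 0)) | (0 | 0) ⊢ =b=> p7
  p6 = 0 | a.(0 | 0) ⊢ =a=> p7
  p7 = 0 | (0 | 0) ⊢ ·
Q's transition system — 8 states:
  q0 = c.((b.0 + (0 + 0)) | a.(0 | 0)) + (c.(0 | 0) + c.b.0 + (a.0 + a.0 + (0 + 0)\{a,c})) ⊢ =a=> q1, =c=> q2, =c=> q3, =c=> q4
  q1 = 0 ⊢ ·
  q2 = (b.0 + (0 + 0)) | a.(0 | 0) ⊢ =a=> q5, =b=> q6
  q3 = 0 | 0 ⊢ ·
  q4 = b.0 ⊢ =b=> q1
  q5 = (b.0 + (0 + 0)) | (0 | 0) ⊢ =b=> q7
  q6 = 0 | a.(0 | 0) ⊢ =a=> q7
  q7 = 0 | (0 | 0) ⊢ ·
Bisimilarity quotient blocks:
  B0 = {p0}
  B1 = {p1, p3, p7, q1, q3, q7}
  B2 = {p4}
  B3 = {p2, q2}
  B4 = {p5, q4, q5}
  B5 = {p6, q6}
  B6 = {q0}
p0 ∈ B0, q0 ∈ B6 → different blocks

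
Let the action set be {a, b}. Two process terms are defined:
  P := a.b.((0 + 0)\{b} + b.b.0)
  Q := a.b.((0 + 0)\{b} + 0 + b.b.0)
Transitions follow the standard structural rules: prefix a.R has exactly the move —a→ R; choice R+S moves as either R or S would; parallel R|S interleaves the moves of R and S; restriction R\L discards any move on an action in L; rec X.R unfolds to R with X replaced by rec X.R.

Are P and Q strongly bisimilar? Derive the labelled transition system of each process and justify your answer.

YES

P's transition system — 5 states:
  m0 = a.b.((0 + 0)\{b} + b.b.0) → -a-> m1
  m1 = b.((0 + 0)\{b} + b.b.0) → -b-> m2
  m2 = (0 + 0)\{b} + b.b.0 → -b-> m3
  m3 = b.0 → -b-> m4
  m4 = 0 → deadlocked
Q's transition system — 5 states:
  n0 = a.b.((0 + 0)\{b} + 0 + b.b.0) → -a-> n1
  n1 = b.((0 + 0)\{b} + 0 + b.b.0) → -b-> n2
  n2 = (0 + 0)\{b} + 0 + b.b.0 → -b-> n3
  n3 = b.0 → -b-> n4
  n4 = 0 → deadlocked
Coarsest stable partition (strong bisimilarity classes):
  B0 = {m0, n0}
  B1 = {m1, n1}
  B2 = {m2, n2}
  B3 = {m3, n3}
  B4 = {m4, n4}
m0 ∈ B0, n0 ∈ B0 → same block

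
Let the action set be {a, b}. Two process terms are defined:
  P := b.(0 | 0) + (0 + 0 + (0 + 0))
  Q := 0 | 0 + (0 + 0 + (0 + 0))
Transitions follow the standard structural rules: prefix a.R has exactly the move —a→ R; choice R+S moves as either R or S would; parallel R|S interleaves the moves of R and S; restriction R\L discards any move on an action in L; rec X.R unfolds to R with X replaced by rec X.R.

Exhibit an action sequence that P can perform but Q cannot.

LTS(P): 2 reachable states
  s0 = b.(0 | 0) + (0 + 0 + (0 + 0)) ⊢ —b→ s1
  s1 = 0 | 0 ⊢ (no moves)
LTS(Q): 1 reachable states
  t0 = 0 | 0 + (0 + 0 + (0 + 0)) ⊢ (no moves)
Trace ⟨b⟩ through P, begin at {s0}:
  [1] b ⇒ {s1}
  — P admits the full trace.
Trace ⟨b⟩ through Q, begin at {t0}:
  [1] b ⇒ ∅  — Q cannot continue

b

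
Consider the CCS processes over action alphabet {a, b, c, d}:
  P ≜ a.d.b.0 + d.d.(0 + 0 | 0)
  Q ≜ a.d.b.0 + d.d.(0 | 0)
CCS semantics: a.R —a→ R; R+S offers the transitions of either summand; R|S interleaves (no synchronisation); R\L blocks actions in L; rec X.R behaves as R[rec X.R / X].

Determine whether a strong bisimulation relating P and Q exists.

YES

LTS(P): 6 reachable states
  u0 = a.d.b.0 + d.d.(0 + 0 | 0) ⊢ --a--▸ u1, --d--▸ u2
  u1 = d.b.0 ⊢ --d--▸ u3
  u2 = d.(0 + 0 | 0) ⊢ --d--▸ u4
  u3 = b.0 ⊢ --b--▸ u5
  u4 = 0 + 0 | 0 ⊢ stopped
  u5 = 0 ⊢ stopped
LTS(Q): 6 reachable states
  v0 = a.d.b.0 + d.d.(0 | 0) ⊢ --a--▸ v1, --d--▸ v2
  v1 = d.b.0 ⊢ --d--▸ v3
  v2 = d.(0 | 0) ⊢ --d--▸ v4
  v3 = b.0 ⊢ --b--▸ v5
  v4 = 0 | 0 ⊢ stopped
  v5 = 0 ⊢ stopped
Bisimilarity quotient blocks:
  B0 = {u0, v0}
  B1 = {u2, v2}
  B2 = {u4, u5, v4, v5}
  B3 = {u1, v1}
  B4 = {u3, v3}
u0 ∈ B0, v0 ∈ B0 → same block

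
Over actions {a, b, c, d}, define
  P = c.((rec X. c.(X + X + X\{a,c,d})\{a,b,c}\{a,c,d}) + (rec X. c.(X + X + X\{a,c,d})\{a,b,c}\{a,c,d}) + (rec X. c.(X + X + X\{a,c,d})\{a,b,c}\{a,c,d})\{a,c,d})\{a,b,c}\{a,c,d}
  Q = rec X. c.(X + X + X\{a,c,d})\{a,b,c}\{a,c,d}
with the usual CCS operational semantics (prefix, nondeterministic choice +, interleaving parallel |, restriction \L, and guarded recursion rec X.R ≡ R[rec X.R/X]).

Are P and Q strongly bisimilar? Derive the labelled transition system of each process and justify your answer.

YES

P's transition system — 2 states:
  m0 = c.((rec X. c.(X + X + X\{a,c,d})\{a,b,c}\{a,c,d}) + (rec X. c.(X + X + X\{a,c,d})\{a,b,c}\{a,c,d}) + (rec X. c.(X + X + X\{a,c,d})\{a,b,c}\{a,c,d})\{a,c,d})\{a,b,c}\{a,c,d} :: -c-> m1
  m1 = ((rec X. c.(X + X + X\{a,c,d})\{a,b,c}\{a,c,d}) + (rec X. c.(X + X + X\{a,c,d})\{a,b,c}\{a,c,d}) + (rec X. c.(X + X + X\{a,c,d})\{a,b,c}\{a,c,d})\{a,c,d})\{a,b,c}\{a,c,d} :: ·
Q's transition system — 2 states:
  n0 = rec X. c.(X + X + X\{a,c,d})\{a,b,c}\{a,c,d} :: -c-> n1
  n1 = ((rec X. c.(X + X + X\{a,c,d})\{a,b,c}\{a,c,d}) + (rec X. c.(X + X + X\{a,c,d})\{a,b,c}\{a,c,d}) + (rec X. c.(X + X + X\{a,c,d})\{a,b,c}\{a,c,d})\{a,c,d})\{a,b,c}\{a,c,d} :: ·
Bisimilarity quotient blocks:
  B0 = {m0, n0}
  B1 = {m1, n1}
m0 ∈ B0, n0 ∈ B0 → same block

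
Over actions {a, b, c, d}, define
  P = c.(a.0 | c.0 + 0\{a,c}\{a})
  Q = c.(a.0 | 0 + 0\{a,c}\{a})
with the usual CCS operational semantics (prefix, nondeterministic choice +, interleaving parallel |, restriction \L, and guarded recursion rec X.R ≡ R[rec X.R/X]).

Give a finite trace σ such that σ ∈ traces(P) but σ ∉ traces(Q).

cc

LTS(P): 5 reachable states
  p0 = c.(a.0 | c.0 + 0\{a,c}\{a}) ⊢ —c→ p1
  p1 = a.0 | c.0 + 0\{a,c}\{a} ⊢ —a→ p2, —c→ p3
  p2 = 0 | c.0 ⊢ —c→ p4
  p3 = a.0 | 0 ⊢ —a→ p4
  p4 = 0 | 0 ⊢ deadlocked
LTS(Q): 3 reachable states
  q0 = c.(a.0 | 0 + 0\{a,c}\{a}) ⊢ —c→ q1
  q1 = a.0 | 0 + 0\{a,c}\{a} ⊢ —a→ q2
  q2 = 0 | 0 ⊢ deadlocked
Run σ = ⟨cc⟩ on P: start {p0}
  [1] c ⇒ {p1}
  [2] c ⇒ {p3}
  ✓ P
Run σ = ⟨cc⟩ on Q: start {q0}
  [1] c ⇒ {q1}
  [2] c ⇒ ∅ (Q stuck)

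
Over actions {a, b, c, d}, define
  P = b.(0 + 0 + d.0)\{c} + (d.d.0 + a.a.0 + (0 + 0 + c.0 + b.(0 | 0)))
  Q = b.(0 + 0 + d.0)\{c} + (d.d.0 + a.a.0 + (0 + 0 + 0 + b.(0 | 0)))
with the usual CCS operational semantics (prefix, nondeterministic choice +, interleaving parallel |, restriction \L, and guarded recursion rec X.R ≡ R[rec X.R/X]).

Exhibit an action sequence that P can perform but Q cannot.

c

LTS(P): 7 reachable states
  s0 = b.(0 + 0 + d.0)\{c} + (d.d.0 + a.a.0 + (0 + 0 + c.0 + b.(0 | 0))) → =a=> s1, =b=> s2, =b=> s3, =c=> s4, =d=> s5
  s1 = a.0 → =a=> s4
  s2 = (0 + 0 + d.0)\{c} → =d=> s6
  s3 = 0 | 0 → (no moves)
  s4 = 0 → (no moves)
  s5 = d.0 → =d=> s4
  s6 = 0\{c} → (no moves)
LTS(Q): 7 reachable states
  t0 = b.(0 + 0 + d.0)\{c} + (d.d.0 + a.a.0 + (0 + 0 + 0 + b.(0 | 0))) → =a=> t1, =b=> t2, =b=> t3, =d=> t4
  t1 = a.0 → =a=> t5
  t2 = (0 + 0 + d.0)\{c} → =d=> t6
  t3 = 0 | 0 → (no moves)
  t4 = d.0 → =d=> t5
  t5 = 0 → (no moves)
  t6 = 0\{c} → (no moves)
Trace ⟨c⟩ through P, begin at {s0}:
  [1] c ⇒ {s4}
  — P admits the full trace.
Trace ⟨c⟩ through Q, begin at {t0}:
  [1] c ⇒ ∅ (Q stuck)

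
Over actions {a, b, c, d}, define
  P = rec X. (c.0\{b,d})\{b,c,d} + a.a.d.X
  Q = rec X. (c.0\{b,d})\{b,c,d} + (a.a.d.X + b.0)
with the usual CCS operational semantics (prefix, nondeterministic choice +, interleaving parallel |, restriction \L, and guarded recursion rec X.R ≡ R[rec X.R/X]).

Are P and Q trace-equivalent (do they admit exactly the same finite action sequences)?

traces(P) ≠ traces(Q) — witness ⟨b⟩

LTS(P): 3 reachable states
  u0 = rec X. (c.0\{b,d})\{b,c,d} + a.a.d.X ⊢ =a=> u1
  u1 = a.d.(rec X. (c.0\{b,d})\{b,c,d} + a.a.d.X) ⊢ =a=> u2
  u2 = d.(rec X. (c.0\{b,d})\{b,c,d} + a.a.d.X) ⊢ =d=> u0
LTS(Q): 4 reachable states
  v0 = rec X. (c.0\{b,d})\{b,c,d} + (a.a.d.X + b.0) ⊢ =a=> v1, =b=> v2
  v1 = a.d.(rec X. (c.0\{b,d})\{b,c,d} + (a.a.d.X + b.0)) ⊢ =a=> v3
  v2 = 0 ⊢ ·
  v3 = d.(rec X. (c.0\{b,d})\{b,c,d} + (a.a.d.X + b.0)) ⊢ =d=> v0
Trace ⟨b⟩ through Q, begin at {v0}:
  after b @ step 1: {v2}
  Q completes σ.
Trace ⟨b⟩ through P, begin at {u0}:
  after b @ step 1: no successor for P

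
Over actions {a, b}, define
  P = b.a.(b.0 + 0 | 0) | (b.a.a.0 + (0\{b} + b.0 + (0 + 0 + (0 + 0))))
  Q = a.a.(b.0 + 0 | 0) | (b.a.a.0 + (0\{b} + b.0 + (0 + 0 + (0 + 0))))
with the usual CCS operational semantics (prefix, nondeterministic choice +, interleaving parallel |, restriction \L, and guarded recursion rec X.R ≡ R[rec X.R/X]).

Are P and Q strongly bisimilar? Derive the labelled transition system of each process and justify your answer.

P's transition system — 16 states:
  s0 = b.a.(b.0 + 0 | 0) | (b.a.a.0 + (0\{b} + b.0 + (0 + 0 + (0 + 0)))) has moves -b-> s1, -b-> s2, -b-> s3
  s1 = a.(b.0 + 0 | 0) | (b.a.a.0 + (0\{b} + b.0 + (0 + 0 + (0 + 0)))) has moves -a-> s4, -b-> s5, -b-> s6
  s2 = b.a.(b.0 + 0 | 0) | 0 has moves -b-> s5
  s3 = b.a.(b.0 + 0 | 0) | a.a.0 has moves -a-> s7, -b-> s6
  s4 = (b.0 + 0 | 0) | (b.a.a.0 + (0\{b} + b.0 + (0 + 0 + (0 + 0)))) has moves -b-> s10, -b-> s8, -b-> s9
  s5 = a.(b.0 + 0 | 0) | 0 has moves -a-> s8
  s6 = a.(b.0 + 0 | 0) | a.a.0 has moves -a-> s11, -a-> s9
  s7 = b.a.(b.0 + 0 | 0) | a.0 has moves -a-> s2, -b-> s11
  s8 = (b.0 + 0 | 0) | 0 has moves -b-> s12
  s9 = (b.0 + 0 | 0) | a.a.0 has moves -a-> s13, -b-> s14
  s10 = 0 | (b.a.a.0 + (0\{b} + b.0 + (0 + 0 + (0 + 0)))) has moves -b-> s12, -b-> s14
  s11 = a.(b.0 + 0 | 0) | a.0 has moves -a-> s13, -a-> s5
  s12 = 0 | 0 has moves stopped
  s13 = (b.0 + 0 | 0) | a.0 has moves -a-> s8, -b-> s15
  s14 = 0 | a.a.0 has moves -a-> s15
  s15 = 0 | a.0 has moves -a-> s12
Q's transition system — 16 states:
  t0 = a.a.(b.0 + 0 | 0) | (b.a.a.0 + (0\{b} + b.0 + (0 + 0 + (0 + 0)))) has moves -a-> t1, -b-> t2, -b-> t3
  t1 = a.(b.0 + 0 | 0) | (b.a.a.0 + (0\{b} + b.0 + (0 + 0 + (0 + 0)))) has moves -a-> t4, -b-> t5, -b-> t6
  t2 = a.a.(b.0 + 0 | 0) | 0 has moves -a-> t5
  t3 = a.a.(b.0 + 0 | 0) | a.a.0 has moves -a-> t6, -a-> t7
  t4 = (b.0 + 0 | 0) | (b.a.a.0 + (0\{b} + b.0 + (0 + 0 + (0 + 0)))) has moves -b-> t10, -b-> t8, -b-> t9
  t5 = a.(b.0 + 0 | 0) | 0 has moves -a-> t8
  t6 = a.(b.0 + 0 | 0) | a.a.0 has moves -a-> t11, -a-> t9
  t7 = a.a.(b.0 + 0 | 0) | a.0 has moves -a-> t11, -a-> t2
  t8 = (b.0 + 0 | 0) | 0 has moves -b-> t12
  t9 = (b.0 + 0 | 0) | a.a.0 has moves -a-> t13, -b-> t14
  t10 = 0 | (b.a.a.0 + (0\{b} + b.0 + (0 + 0 + (0 + 0)))) has moves -b-> t12, -b-> t14
  t11 = a.(b.0 + 0 | 0) | a.0 has moves -a-> t13, -a-> t5
  t12 = 0 | 0 has moves stopped
  t13 = (b.0 + 0 | 0) | a.0 has moves -a-> t8, -b-> t15
  t14 = 0 | a.a.0 has moves -a-> t15
  t15 = 0 | a.0 has moves -a-> t12
Coarsest stable partition (strong bisimilarity classes):
  B0 = {s0}
  B1 = {s3}
  B2 = {s6, t6}
  B3 = {s9, t9}
  B4 = {s14, t14}
  B5 = {s15, t15}
  B6 = {s12, t12}
  B7 = {s13, t13}
  B8 = {s8, t8}
  B9 = {s11, t11}
  B10 = {s5, t5}
  B11 = {s7}
  B12 = {s2}
  B13 = {s1, t1}
  B14 = {s4, t4}
  B15 = {s10, t10}
  B16 = {t0}
  B17 = {t3}
  B18 = {t7}
  B19 = {t2}
s0 ∈ B0, t0 ∈ B16 → different blocks

not bisimilar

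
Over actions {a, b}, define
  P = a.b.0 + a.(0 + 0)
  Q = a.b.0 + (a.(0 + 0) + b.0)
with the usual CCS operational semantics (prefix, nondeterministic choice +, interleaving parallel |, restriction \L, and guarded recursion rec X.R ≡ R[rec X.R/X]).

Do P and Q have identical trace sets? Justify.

LTS(P): 4 reachable states
  p0 = a.b.0 + a.(0 + 0) | --a--▸ p1, --a--▸ p2
  p1 = 0 + 0 | stopped
  p2 = b.0 | --b--▸ p3
  p3 = 0 | stopped
LTS(Q): 4 reachable states
  q0 = a.b.0 + (a.(0 + 0) + b.0) | --a--▸ q1, --a--▸ q2, --b--▸ q3
  q1 = 0 + 0 | stopped
  q2 = b.0 | --b--▸ q3
  q3 = 0 | stopped
Run σ = ⟨b⟩ on Q: start {q0}
  after b @ step 1: {q3}
  ✓ Q
Run σ = ⟨b⟩ on P: start {p0}
  after b @ step 1: no successor for P

traces(P) ≠ traces(Q) — witness ⟨b⟩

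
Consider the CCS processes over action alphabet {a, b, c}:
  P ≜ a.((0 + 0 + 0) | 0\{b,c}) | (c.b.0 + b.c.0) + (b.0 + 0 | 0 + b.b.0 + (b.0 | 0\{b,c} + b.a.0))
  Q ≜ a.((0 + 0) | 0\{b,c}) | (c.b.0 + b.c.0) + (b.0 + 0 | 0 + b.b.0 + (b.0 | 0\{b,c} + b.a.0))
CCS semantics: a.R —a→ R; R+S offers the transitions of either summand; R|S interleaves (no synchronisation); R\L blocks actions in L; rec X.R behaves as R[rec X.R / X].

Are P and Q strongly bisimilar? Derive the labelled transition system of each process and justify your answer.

Reachable graph of P (12 states):
  u0 = a.((0 + 0 + 0) | 0\{b,c}) | (c.b.0 + b.c.0) + (b.0 + 0 | 0 + b.b.0 + (b.0 | 0\{b,c} + b.a.0)) → =a=> u1, =b=> u2, =b=> u3, =b=> u4, =b=> u5, =b=> u6, =c=> u7
  u1 = (0 + 0 + 0) | 0\{b,c} | (c.b.0 + b.c.0) → =b=> u8, =c=> u9
  u2 = 0 → deadlocked
  u3 = 0 | 0\{b,c} → deadlocked
  u4 = a.((0 + 0 + 0) | 0\{b,c}) | c.0 → =a=> u8, =c=> u10
  u5 = a.0 → =a=> u2
  u6 = b.0 → =b=> u2
  u7 = a.((0 + 0 + 0) | 0\{b,c}) | b.0 → =a=> u9, =b=> u10
  u8 = (0 + 0 + 0) | 0\{b,c} | c.0 → =c=> u11
  u9 = (0 + 0 + 0) | 0\{b,c} | b.0 → =b=> u11
  u10 = a.((0 + 0 + 0) | 0\{b,c}) | 0 → =a=> u11
  u11 = (0 + 0 + 0) | 0\{b,c} | 0 → deadlocked
Reachable graph of Q (12 states):
  v0 = a.((0 + 0) | 0\{b,c}) | (c.b.0 + b.c.0) + (b.0 + 0 | 0 + b.b.0 + (b.0 | 0\{b,c} + b.a.0)) → =a=> v1, =b=> v2, =b=> v3, =b=> v4, =b=> v5, =b=> v6, =c=> v7
  v1 = (0 + 0) | 0\{b,c} | (c.b.0 + b.c.0) → =b=> v8, =c=> v9
  v2 = 0 → deadlocked
  v3 = 0 | 0\{b,c} → deadlocked
  v4 = a.((0 + 0) | 0\{b,c}) | c.0 → =a=> v8, =c=> v10
  v5 = a.0 → =a=> v2
  v6 = b.0 → =b=> v2
  v7 = a.((0 + 0) | 0\{b,c}) | b.0 → =a=> v9, =b=> v10
  v8 = (0 + 0) | 0\{b,c} | c.0 → =c=> v11
  v9 = (0 + 0) | 0\{b,c} | b.0 → =b=> v11
  v10 = a.((0 + 0) | 0\{b,c}) | 0 → =a=> v11
  v11 = (0 + 0) | 0\{b,c} | 0 → deadlocked
Bisimilarity quotient blocks:
  B0 = {u0, v0}
  B1 = {u4, v4}
  B2 = {u8, v8}
  B3 = {u11, u2, u3, v11, v2, v3}
  B4 = {u10, u5, v10, v5}
  B5 = {u6, u9, v6, v9}
  B6 = {u7, v7}
  B7 = {u1, v1}
u0 ∈ B0, v0 ∈ B0 → same block

P ~ Q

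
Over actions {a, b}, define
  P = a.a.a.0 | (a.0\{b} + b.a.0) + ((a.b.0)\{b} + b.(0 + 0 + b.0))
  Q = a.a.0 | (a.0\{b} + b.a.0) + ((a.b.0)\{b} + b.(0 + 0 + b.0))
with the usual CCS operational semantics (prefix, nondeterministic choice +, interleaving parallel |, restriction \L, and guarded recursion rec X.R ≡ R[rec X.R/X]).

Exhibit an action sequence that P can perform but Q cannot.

aaaa

LTS(P): 19 reachable states
  m0 = a.a.a.0 | (a.0\{b} + b.a.0) + ((a.b.0)\{b} + b.(0 + 0 + b.0)) | --a--▸ m1, --a--▸ m2, --a--▸ m3, --b--▸ m4, --b--▸ m5
  m1 = (b.0)\{b} | ·
  m2 = a.a.0 | (a.0\{b} + b.a.0) | --a--▸ m6, --a--▸ m7, --b--▸ m8
  m3 = a.a.a.0 | 0\{b} | --a--▸ m7
  m4 = 0 + 0 + b.0 | --b--▸ m9
  m5 = a.a.a.0 | a.0 | --a--▸ m10, --a--▸ m8
  m6 = a.0 | (a.0\{b} + b.a.0) | --a--▸ m11, --a--▸ m12, --b--▸ m13
  m7 = a.a.0 | 0\{b} | --a--▸ m12
  m8 = a.a.0 | a.0 | --a--▸ m13, --a--▸ m14
  m9 = 0 | ·
  m10 = a.a.a.0 | 0 | --a--▸ m14
  m11 = 0 | (a.0\{b} + b.a.0) | --a--▸ m15, --b--▸ m16
  m12 = a.0 | 0\{b} | --a--▸ m15
  m13 = a.0 | a.0 | --a--▸ m16, --a--▸ m17
  m14 = a.a.0 | 0 | --a--▸ m17
  m15 = 0 | 0\{b} | ·
  m16 = 0 | a.0 | --a--▸ m18
  m17 = a.0 | 0 | --a--▸ m18
  m18 = 0 | 0 | ·
LTS(Q): 15 reachable states
  n0 = a.a.0 | (a.0\{b} + b.a.0) + ((a.b.0)\{b} + b.(0 + 0 + b.0)) | --a--▸ n1, --a--▸ n2, --a--▸ n3, --b--▸ n4, --b--▸ n5
  n1 = (b.0)\{b} | ·
  n2 = a.0 | (a.0\{b} + b.a.0) | --a--▸ n6, --a--▸ n7, --b--▸ n8
  n3 = a.a.0 | 0\{b} | --a--▸ n7
  n4 = 0 + 0 + b.0 | --b--▸ n9
  n5 = a.a.0 | a.0 | --a--▸ n10, --a--▸ n8
  n6 = 0 | (a.0\{b} + b.a.0) | --a--▸ n11, --b--▸ n12
  n7 = a.0 | 0\{b} | --a--▸ n11
  n8 = a.0 | a.0 | --a--▸ n12, --a--▸ n13
  n9 = 0 | ·
  n10 = a.a.0 | 0 | --a--▸ n13
  n11 = 0 | 0\{b} | ·
  n12 = 0 | a.0 | --a--▸ n14
  n13 = a.0 | 0 | --a--▸ n14
  n14 = 0 | 0 | ·
Run σ = ⟨aaaa⟩ on P: start {m0}
  [1] a ⇒ {m1, m2, m3}
  [2] a ⇒ {m6, m7}
  [3] a ⇒ {m11, m12}
  [4] a ⇒ {m15}
  ✓ P
Run σ = ⟨aaaa⟩ on Q: start {n0}
  [1] a ⇒ {n1, n2, n3}
  [2] a ⇒ {n6, n7}
  [3] a ⇒ {n11}
  [4] a ⇒ ∅  — Q cannot continue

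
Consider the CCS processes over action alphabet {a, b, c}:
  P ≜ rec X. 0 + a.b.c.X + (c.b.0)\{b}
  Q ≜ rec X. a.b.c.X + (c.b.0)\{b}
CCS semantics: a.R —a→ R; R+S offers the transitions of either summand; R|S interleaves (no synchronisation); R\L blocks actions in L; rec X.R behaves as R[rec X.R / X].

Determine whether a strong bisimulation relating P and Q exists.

LTS(P): 4 reachable states
  p0 = rec X. 0 + a.b.c.X + (c.b.0)\{b} ⊢ --a--▸ p1, --c--▸ p2
  p1 = b.c.(rec X. 0 + a.b.c.X + (c.b.0)\{b}) ⊢ --b--▸ p3
  p2 = (b.0)\{b} ⊢ deadlocked
  p3 = c.(rec X. 0 + a.b.c.X + (c.b.0)\{b}) ⊢ --c--▸ p0
LTS(Q): 4 reachable states
  q0 = rec X. a.b.c.X + (c.b.0)\{b} ⊢ --a--▸ q1, --c--▸ q2
  q1 = b.c.(rec X. a.b.c.X + (c.b.0)\{b}) ⊢ --b--▸ q3
  q2 = (b.0)\{b} ⊢ deadlocked
  q3 = c.(rec X. a.b.c.X + (c.b.0)\{b}) ⊢ --c--▸ q0
Bisimilarity quotient blocks:
  B0 = {p0, q0}
  B1 = {p1, q1}
  B2 = {p3, q3}
  B3 = {p2, q2}
p0 ∈ B0, q0 ∈ B0 → same block

bisimilar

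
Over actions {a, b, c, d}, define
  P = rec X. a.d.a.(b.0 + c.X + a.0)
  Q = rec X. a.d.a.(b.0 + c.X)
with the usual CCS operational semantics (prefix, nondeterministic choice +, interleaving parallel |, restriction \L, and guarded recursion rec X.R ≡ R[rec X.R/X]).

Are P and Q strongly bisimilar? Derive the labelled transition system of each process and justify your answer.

NO

LTS(P): 5 reachable states
  m0 = rec X. a.d.a.(b.0 + c.X + a.0) | -a-> m1
  m1 = d.a.(b.0 + c.(rec X. a.d.a.(b.0 + c.X + a.0)) + a.0) | -d-> m2
  m2 = a.(b.0 + c.(rec X. a.d.a.(b.0 + c.X + a.0)) + a.0) | -a-> m3
  m3 = b.0 + c.(rec X. a.d.a.(b.0 + c.X + a.0)) + a.0 | -a-> m4, -b-> m4, -c-> m0
  m4 = 0 | ·
LTS(Q): 5 reachable states
  n0 = rec X. a.d.a.(b.0 + c.X) | -a-> n1
  n1 = d.a.(b.0 + c.(rec X. a.d.a.(b.0 + c.X))) | -d-> n2
  n2 = a.(b.0 + c.(rec X. a.d.a.(b.0 + c.X))) | -a-> n3
  n3 = b.0 + c.(rec X. a.d.a.(b.0 + c.X)) | -b-> n4, -c-> n0
  n4 = 0 | ·
Coarsest stable partition (strong bisimilarity classes):
  B0 = {m0}
  B1 = {m1}
  B2 = {m2}
  B3 = {m3}
  B4 = {m4, n4}
  B5 = {n0}
  B6 = {n1}
  B7 = {n2}
  B8 = {n3}
m0 ∈ B0, n0 ∈ B5 → different blocks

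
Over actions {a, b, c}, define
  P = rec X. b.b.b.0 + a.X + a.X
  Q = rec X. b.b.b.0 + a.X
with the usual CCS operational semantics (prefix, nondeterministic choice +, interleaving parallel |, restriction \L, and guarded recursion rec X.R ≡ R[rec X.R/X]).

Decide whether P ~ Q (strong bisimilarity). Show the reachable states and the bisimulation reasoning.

P's transition system — 4 states:
  m0 = rec X. b.b.b.0 + a.X + a.X → --a--▸ m0, --b--▸ m1
  m1 = b.b.0 → --b--▸ m2
  m2 = b.0 → --b--▸ m3
  m3 = 0 → ∅
Q's transition system — 4 states:
  n0 = rec X. b.b.b.0 + a.X → --a--▸ n0, --b--▸ n1
  n1 = b.b.0 → --b--▸ n2
  n2 = b.0 → --b--▸ n3
  n3 = 0 → ∅
Partition-refinement fixed point:
  B0 = {m0, n0}
  B1 = {m1, n1}
  B2 = {m2, n2}
  B3 = {m3, n3}
m0 ∈ B0, n0 ∈ B0 → same block

P ~ Q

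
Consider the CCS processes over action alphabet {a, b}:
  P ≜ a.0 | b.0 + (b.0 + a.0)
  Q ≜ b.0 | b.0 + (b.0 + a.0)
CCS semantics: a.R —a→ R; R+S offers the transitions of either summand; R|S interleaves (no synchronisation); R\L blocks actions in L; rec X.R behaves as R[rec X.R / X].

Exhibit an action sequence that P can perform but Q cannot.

LTS(P): 5 reachable states
  s0 = a.0 | b.0 + (b.0 + a.0) has moves -a-> s1, -a-> s2, -b-> s1, -b-> s3
  s1 = 0 has moves (no moves)
  s2 = 0 | b.0 has moves -b-> s4
  s3 = a.0 | 0 has moves -a-> s4
  s4 = 0 | 0 has moves (no moves)
LTS(Q): 5 reachable states
  t0 = b.0 | b.0 + (b.0 + a.0) has moves -a-> t1, -b-> t1, -b-> t2, -b-> t3
  t1 = 0 has moves (no moves)
  t2 = 0 | b.0 has moves -b-> t4
  t3 = b.0 | 0 has moves -b-> t4
  t4 = 0 | 0 has moves (no moves)
Run σ = ⟨ab⟩ on P: start {s0}
  [1] a ⇒ {s1, s2}
  [2] b ⇒ {s4}
  — P admits the full trace.
Run σ = ⟨ab⟩ on Q: start {t0}
  [1] a ⇒ {t1}
  [2] b ⇒ ∅ (Q stuck)

ab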